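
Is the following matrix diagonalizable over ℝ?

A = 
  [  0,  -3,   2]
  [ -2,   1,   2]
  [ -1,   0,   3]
Yes

Characteristic polynomial: det(λI - A) = λ³ - 4λ² - λ + 10
Testing integer divisors of the constant term: p(2) = 0, so (λ - 2) is a factor:
p(λ) = (λ - 2)(λ² - 2λ - 5)
λ² - 2λ - 5 = 0  ⇒  λ = (2 ± √((-2)² - 4·(-5)))/2 = (2 ± √(24))/2
  = 1 + √6,  1 - √6
Eigenvalues: 2, 1 + √6, 1 - √6  (≈ 2, 3.449, -1.449)
The two irrational eigenvalues are distinct (simple), so each has alg. mult. = geom. mult. = 1.
λ=2: alg. mult. = 1, geom. mult. = 3 - rank(A - (2)I) = 3 - 2 = 1
Sum of geometric multiplicities equals n, so A has n independent eigenvectors.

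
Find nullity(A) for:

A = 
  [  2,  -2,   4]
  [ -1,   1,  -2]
nullity(A) = 2

Row reduce:
R2 → R2 + (1/2)·R1
REF = 
  [  2,  -2,   4]
  [  0,   0,   0]
Pivot columns: 1 → 1 pivot.
rank(A) = 1, so nullity(A) = 3 - 1 = 2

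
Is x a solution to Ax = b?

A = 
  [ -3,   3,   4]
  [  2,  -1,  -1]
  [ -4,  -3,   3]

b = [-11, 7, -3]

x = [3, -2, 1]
Yes

Ax = [-11, 7, -3] = b ✓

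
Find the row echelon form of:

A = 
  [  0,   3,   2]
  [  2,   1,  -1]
Row operations:
Swap R1 ↔ R2

Resulting echelon form:
REF = 
  [  2,   1,  -1]
  [  0,   3,   2]

Rank = 2 (number of non-zero pivot rows).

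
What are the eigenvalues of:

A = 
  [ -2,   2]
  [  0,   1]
λ = 1, -2

tr(A) = -1, det(A) = -2
Characteristic polynomial: λ² - tr(A)λ + det(A) = λ² + λ - 2
λ² + λ - 2 = (λ + 2)(λ - 1)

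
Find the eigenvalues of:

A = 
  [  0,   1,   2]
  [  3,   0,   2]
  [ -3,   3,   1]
Characteristic polynomial: det(λI - A) = λ³ - λ² - 3λ - 9
Testing integer divisors of the constant term: p(3) = 0, so (λ - 3) is a factor:
p(λ) = (λ - 3)(λ² + 2λ + 3)
λ² + 2λ + 3 = 0  ⇒  λ = (-2 ± √((2)² - 4·(3)))/2 = (-2 ± √(-8))/2
  = -1 + i√2,  -1 - i√2

λ = 3, -1 + i√2, -1 - i√2  (≈ 3, -1 + 1.414i, -1 - 1.414i)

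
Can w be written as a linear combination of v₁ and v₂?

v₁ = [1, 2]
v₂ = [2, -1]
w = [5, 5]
Yes

Form the augmented matrix and row-reduce:
[v₁|v₂|w] = 
  [  1,   2,   5]
  [  2,  -1,   5]
R2 → R2 - (2)·R1
REF = 
  [  1,   2,   5]
  [  0,  -5,  -5]

No row of the form [0 0 | nonzero], so the system is consistent. Back-substitution gives c₁ = 3, c₂ = 1: w = (3)·v₁ + (1)·v₂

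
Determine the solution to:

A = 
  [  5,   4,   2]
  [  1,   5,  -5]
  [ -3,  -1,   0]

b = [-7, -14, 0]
x = [1, -3, 0]

Row reduce the augmented matrix [A|b]:
R2 → R2 - (1/5)·R1
R3 → R3 + (3/5)·R1
R3 → R3 - (1/3)·R2
REF = 
  [    5,     4,     2,    -7]
  [    0,  21/5, -27/5, -63/5]
  [    0,     0,     3,     0]

Back-substitution:
x₃ = 0 / 3 = 0
x₂ = (-63/5 - (-27/5)(0)) / (21/5) = -3
x₁ = (-7 - (4)(-3) - (2)(0)) / 5 = 1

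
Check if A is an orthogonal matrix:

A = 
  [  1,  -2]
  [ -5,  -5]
No

AᵀA = 
  [ 26,  23]
  [ 23,  29]
≠ I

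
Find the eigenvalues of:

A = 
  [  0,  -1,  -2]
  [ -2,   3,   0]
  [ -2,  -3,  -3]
Characteristic polynomial: det(λI - A) = λ³ - 15λ + 18
Testing integer divisors of the constant term: p(3) = 0, so (λ - 3) is a factor:
p(λ) = (λ - 3)(λ² + 3λ - 6)
λ² + 3λ - 6 = 0  ⇒  λ = (-3 ± √((3)² - 4·(-6)))/2 = (-3 ± √(33))/2
  = (-3 + √33)/2,  (-3 - √33)/2

λ = 3, (-3 + √33)/2, (-3 - √33)/2  (≈ 3, 1.372, -4.372)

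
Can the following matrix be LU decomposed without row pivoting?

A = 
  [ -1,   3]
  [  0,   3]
Yes.
A[1,1] = -1 ≠ 0, so Gaussian elimination proceeds without a row swap: multiplier ℓ₂₁ = (0)/(-1) = 0, and U[2,2] = 3 - (0)(3) = 3.
L = 
  [  1,   0]
  [  0,   1]
U = 
  [ -1,   3]
  [  0,   3]
Check row 2 of LU: [(0)(-1), (0)(3) + 3] = [0, 3] = row 2 of A ✓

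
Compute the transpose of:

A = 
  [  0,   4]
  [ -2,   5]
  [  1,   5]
Aᵀ = 
  [  0,  -2,   1]
  [  4,   5,   5]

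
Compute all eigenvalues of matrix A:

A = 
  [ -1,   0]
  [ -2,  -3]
tr(A) = -4, det(A) = 3
Characteristic polynomial: λ² - tr(A)λ + det(A) = λ² + 4λ + 3
λ² + 4λ + 3 = (λ + 3)(λ + 1)

λ = -1, -3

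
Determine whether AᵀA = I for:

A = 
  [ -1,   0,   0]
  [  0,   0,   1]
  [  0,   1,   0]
Yes

AᵀA = 
  [  1,   0,   0]
  [  0,   1,   0]
  [  0,   0,   1]
= I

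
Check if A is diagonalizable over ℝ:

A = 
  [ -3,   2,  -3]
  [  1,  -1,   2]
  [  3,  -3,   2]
No

Characteristic polynomial: det(λI - A) = λ³ + 2λ² + 8λ + 4
By the rational root theorem any rational root is an integer dividing 4; none of those is a root, so p(λ) has no rational roots and hence (being an irreducible cubic) no repeated roots.
Discriminant of the cubic: Δ = -1200
Δ < 0 ⇒ one real eigenvalue and a complex-conjugate pair: λ ≈ -0.7221 + 2.584i, -0.7221 - 2.584i, -0.5558
Has complex eigenvalues (not diagonalizable over ℝ).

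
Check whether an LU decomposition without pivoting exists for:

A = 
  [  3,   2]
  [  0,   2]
Yes.
A[1,1] = 3 ≠ 0, so Gaussian elimination proceeds without a row swap: multiplier ℓ₂₁ = (0)/(3) = 0, and U[2,2] = 2 - (0)(2) = 2.
L = 
  [  1,   0]
  [  0,   1]
U = 
  [  3,   2]
  [  0,   2]
Check row 2 of LU: [(0)(3), (0)(2) + 2] = [0, 2] = row 2 of A ✓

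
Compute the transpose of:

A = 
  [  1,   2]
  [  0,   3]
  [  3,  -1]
Aᵀ = 
  [  1,   0,   3]
  [  2,   3,  -1]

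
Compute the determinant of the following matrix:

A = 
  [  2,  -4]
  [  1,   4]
12

For a 2×2 matrix, det = ad - bc = (2)(4) - (-4)(1) = 12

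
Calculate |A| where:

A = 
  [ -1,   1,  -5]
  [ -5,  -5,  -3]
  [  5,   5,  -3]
-60

Cofactor expansion along row 1:
det(A) = (-1)·((-5)(-3) - (-3)(5)) - (1)·((-5)(-3) - (-3)(5)) + (-5)·((-5)(5) - (-5)(5))
  = (-1)(30) - (1)(30) + (-5)(0)
  = -60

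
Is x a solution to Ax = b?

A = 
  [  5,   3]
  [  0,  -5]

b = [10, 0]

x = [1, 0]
No

Ax = [5, 0] ≠ b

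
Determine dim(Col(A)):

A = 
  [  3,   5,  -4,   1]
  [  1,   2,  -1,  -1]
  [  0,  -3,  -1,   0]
Row reduce:
R2 → R2 - (1/3)·R1
R3 → R3 + (9)·R2
REF = 
  [   3,    5,   -4,    1]
  [   0,  1/3,  1/3, -4/3]
  [   0,    0,    2,  -12]
Pivot columns: 1, 2, 3 → 3 pivots.
dim(Col(A)) = number of pivot columns = 3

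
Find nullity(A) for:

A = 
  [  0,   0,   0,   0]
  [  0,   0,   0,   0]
nullity(A) = 4

Row reduce:
(no row operations needed)
REF = 
  [  0,   0,   0,   0]
  [  0,   0,   0,   0]
Pivot columns: none → 0 pivots.
rank(A) = 0, so nullity(A) = 4 - 0 = 4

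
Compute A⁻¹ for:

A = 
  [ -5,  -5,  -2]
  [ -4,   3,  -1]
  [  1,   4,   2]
det(A) = (-5)·((3)(2) - (-1)(4)) - (-5)·((-4)(2) - (-1)(1)) + (-2)·((-4)(4) - (3)(1))
  = (-5)(10) - (-5)(-7) + (-2)(-19)
  = -47
det(A) = -47 ≠ 0, so A is invertible.

Cofactors Cᵢⱼ = (-1)ⁱ⁺ʲ·Mᵢⱼ:
C = 
  [ 10,   7, -19]
  [  2,  -8,  15]
  [ 11,   3, -35]

adj(A) = Cᵀ:
adj(A) = 
  [ 10,   2,  11]
  [  7,  -8,   3]
  [-19,  15, -35]

A⁻¹ = (-1/47) · adj(A):
A⁻¹ = 
  [-10/47,  -2/47, -11/47]
  [ -7/47,   8/47,  -3/47]
  [ 19/47, -15/47,  35/47]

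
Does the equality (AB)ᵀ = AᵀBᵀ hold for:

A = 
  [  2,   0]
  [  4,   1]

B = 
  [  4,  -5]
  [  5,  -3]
No

(AB)ᵀ = 
  [  8,  21]
  [-10, -23]

AᵀBᵀ = 
  [-12,  -2]
  [ -5,  -3]

The two matrices differ, so (AB)ᵀ ≠ AᵀBᵀ in general. The correct identity is (AB)ᵀ = BᵀAᵀ.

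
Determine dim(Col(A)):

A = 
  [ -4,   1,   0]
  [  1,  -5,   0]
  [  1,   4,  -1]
Row reduce:
R2 → R2 + (1/4)·R1
R3 → R3 + (1/4)·R1
R3 → R3 + (17/19)·R2
REF = 
  [   -4,     1,     0]
  [    0, -19/4,     0]
  [    0,     0,    -1]
Pivot columns: 1, 2, 3 → 3 pivots.
dim(Col(A)) = number of pivot columns = 3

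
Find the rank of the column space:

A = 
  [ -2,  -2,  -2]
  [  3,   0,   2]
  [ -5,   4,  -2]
Row reduce:
R2 → R2 + (3/2)·R1
R3 → R3 - (5/2)·R1
R3 → R3 + (3)·R2
REF = 
  [ -2,  -2,  -2]
  [  0,  -3,  -1]
  [  0,   0,   0]
Pivot columns: 1, 2 → 2 pivots.
dim(Col(A)) = number of pivot columns = 2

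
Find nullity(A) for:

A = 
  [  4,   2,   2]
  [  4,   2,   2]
nullity(A) = 2

Row reduce:
R2 → R2 - (1)·R1
REF = 
  [  4,   2,   2]
  [  0,   0,   0]
Pivot columns: 1 → 1 pivot.
rank(A) = 1, so nullity(A) = 3 - 1 = 2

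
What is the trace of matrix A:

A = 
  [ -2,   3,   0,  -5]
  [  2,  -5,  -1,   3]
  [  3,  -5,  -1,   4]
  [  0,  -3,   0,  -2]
-10

tr(A) = -2 + -5 + -1 + -2 = -10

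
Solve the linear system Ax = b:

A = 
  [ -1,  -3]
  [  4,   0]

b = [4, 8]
Row reduce the augmented matrix [A|b]:
R2 → R2 + (4)·R1
REF = 
  [ -1,  -3,   4]
  [  0, -12,  24]

Back-substitution:
x₂ = 24 / (-12) = -2
x₁ = (4 - (-3)(-2)) / (-1) = 2

x = [2, -2]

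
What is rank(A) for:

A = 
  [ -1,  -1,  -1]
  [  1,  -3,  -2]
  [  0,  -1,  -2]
Row reduce:
R2 → R2 + (1)·R1
R3 → R3 - (1/4)·R2
REF = 
  [  -1,   -1,   -1]
  [   0,   -4,   -3]
  [   0,    0, -5/4]
Pivot columns: 1, 2, 3 → 3 pivots.

rank(A) = 3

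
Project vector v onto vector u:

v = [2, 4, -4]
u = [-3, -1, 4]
proj_u(v) = [3, 1, -4]

v·u = (2)(-3) + (4)(-1) + (-4)(4) = -26
u·u = (-3)² + (-1)² + (4)² = 26
proj_u(v) = (v·u / u·u) × u = (-26/26) × u = (-1) × u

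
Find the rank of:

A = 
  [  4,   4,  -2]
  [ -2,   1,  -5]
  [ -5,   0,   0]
Row reduce:
R2 → R2 + (1/2)·R1
R3 → R3 + (5/4)·R1
R3 → R3 - (5/3)·R2
REF = 
  [   4,    4,   -2]
  [   0,    3,   -6]
  [   0,    0, 15/2]
Pivot columns: 1, 2, 3 → 3 pivots.

rank(A) = 3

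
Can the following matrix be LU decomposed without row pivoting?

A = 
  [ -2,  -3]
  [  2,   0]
Yes.
A[1,1] = -2 ≠ 0, so Gaussian elimination proceeds without a row swap: multiplier ℓ₂₁ = (2)/(-2) = -1, and U[2,2] = 0 - (-1)(-3) = -3.
L = 
  [  1,   0]
  [ -1,   1]
U = 
  [ -2,  -3]
  [  0,  -3]
Check row 2 of LU: [(-1)(-2), (-1)(-3) + (-3)] = [2, 0] = row 2 of A ✓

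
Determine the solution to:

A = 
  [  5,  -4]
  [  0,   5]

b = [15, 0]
x = [3, 0]

Row reduce the augmented matrix [A|b]:
(already in echelon form)
REF = 
  [  5,  -4,  15]
  [  0,   5,   0]

Back-substitution:
x₂ = 0 / 5 = 0
x₁ = (15 - (-4)(0)) / 5 = 3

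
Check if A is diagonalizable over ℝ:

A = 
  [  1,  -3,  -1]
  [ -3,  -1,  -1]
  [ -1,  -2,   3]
No

Characteristic polynomial: det(λI - A) = λ³ - 3λ² - 13λ + 40
By the rational root theorem any rational root is an integer dividing 40; none of those is a root, so p(λ) has no rational roots and hence (being an irreducible cubic) no repeated roots.
Discriminant of the cubic: Δ = -491
Δ < 0 ⇒ one real eigenvalue and a complex-conjugate pair: λ ≈ -3.626, 3.313 + 0.2298i, 3.313 - 0.2298i
Has complex eigenvalues (not diagonalizable over ℝ).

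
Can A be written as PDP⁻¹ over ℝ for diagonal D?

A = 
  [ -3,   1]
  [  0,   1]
Yes

tr(A) = -2, det(A) = -3
Characteristic polynomial: λ² - tr(A)λ + det(A) = λ² + 2λ - 3
λ² + 2λ - 3 = (λ + 3)(λ - 1)
Eigenvalues: 1, -3
λ=-3: alg. mult. = 1, geom. mult. = 2 - rank(A - (-3)I) = 2 - 1 = 1
λ=1: alg. mult. = 1, geom. mult. = 2 - rank(A - (1)I) = 2 - 1 = 1
Sum of geometric multiplicities equals n, so A has n independent eigenvectors.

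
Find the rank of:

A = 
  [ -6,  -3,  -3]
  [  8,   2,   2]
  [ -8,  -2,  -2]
Row reduce:
R2 → R2 + (4/3)·R1
R3 → R3 - (4/3)·R1
R3 → R3 + (1)·R2
REF = 
  [ -6,  -3,  -3]
  [  0,  -2,  -2]
  [  0,   0,   0]
Pivot columns: 1, 2 → 2 pivots.

rank(A) = 2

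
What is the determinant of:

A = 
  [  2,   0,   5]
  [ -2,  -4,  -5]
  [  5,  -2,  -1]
108

Cofactor expansion along row 1:
det(A) = (2)·((-4)(-1) - (-5)(-2)) - (0)·((-2)(-1) - (-5)(5)) + (5)·((-2)(-2) - (-4)(5))
  = (2)(-6) - (0)(27) + (5)(24)
  = 108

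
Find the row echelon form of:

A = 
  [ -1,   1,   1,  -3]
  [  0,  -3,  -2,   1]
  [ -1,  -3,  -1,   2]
Row operations:
R3 → R3 - (1)·R1
R3 → R3 - (4/3)·R2

Resulting echelon form:
REF = 
  [  -1,    1,    1,   -3]
  [   0,   -3,   -2,    1]
  [   0,    0,  2/3, 11/3]

Rank = 3 (number of non-zero pivot rows).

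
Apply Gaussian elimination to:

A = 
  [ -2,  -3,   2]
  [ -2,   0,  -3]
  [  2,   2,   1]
Row operations:
R2 → R2 - (1)·R1
R3 → R3 + (1)·R1
R3 → R3 + (1/3)·R2

Resulting echelon form:
REF = 
  [ -2,  -3,   2]
  [  0,   3,  -5]
  [  0,   0, 4/3]

Rank = 3 (number of non-zero pivot rows).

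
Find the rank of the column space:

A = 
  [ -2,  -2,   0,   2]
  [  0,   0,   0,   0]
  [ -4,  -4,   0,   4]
Row reduce:
R3 → R3 - (2)·R1
REF = 
  [ -2,  -2,   0,   2]
  [  0,   0,   0,   0]
  [  0,   0,   0,   0]
Pivot columns: 1 → 1 pivot.
dim(Col(A)) = number of pivot columns = 1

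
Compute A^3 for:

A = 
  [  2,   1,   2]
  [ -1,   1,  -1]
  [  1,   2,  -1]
A^3 = 
  [  4,  14,   2]
  [ -8, -10,  -4]
  [ -2,   2,  -4]

A² = A·A:
A²[1,1] = (2)(2) + (1)(-1) + (2)(1) = 5
A²[1,2] = (2)(1) + (1)(1) + (2)(2) = 7
A²[1,3] = (2)(2) + (1)(-1) + (2)(-1) = 1
A²[2,1] = (-1)(2) + (1)(-1) + (-1)(1) = -4
A²[2,2] = (-1)(1) + (1)(1) + (-1)(2) = -2
A²[2,3] = (-1)(2) + (1)(-1) + (-1)(-1) = -2
A²[3,1] = (1)(2) + (2)(-1) + (-1)(1) = -1
A²[3,2] = (1)(1) + (2)(1) + (-1)(2) = 1
A²[3,3] = (1)(2) + (2)(-1) + (-1)(-1) = 1
A² = 
  [  5,   7,   1]
  [ -4,  -2,  -2]
  [ -1,   1,   1]

A^3 = A^2·A:
A^3[1,1] = (5)(2) + (7)(-1) + (1)(1) = 4
A^3[1,2] = (5)(1) + (7)(1) + (1)(2) = 14
A^3[1,3] = (5)(2) + (7)(-1) + (1)(-1) = 2
A^3[2,1] = (-4)(2) + (-2)(-1) + (-2)(1) = -8
A^3[2,2] = (-4)(1) + (-2)(1) + (-2)(2) = -10
A^3[2,3] = (-4)(2) + (-2)(-1) + (-2)(-1) = -4
A^3[3,1] = (-1)(2) + (1)(-1) + (1)(1) = -2
A^3[3,2] = (-1)(1) + (1)(1) + (1)(2) = 2
A^3[3,3] = (-1)(2) + (1)(-1) + (1)(-1) = -4
A^3 = 
  [  4,  14,   2]
  [ -8, -10,  -4]
  [ -2,   2,  -4]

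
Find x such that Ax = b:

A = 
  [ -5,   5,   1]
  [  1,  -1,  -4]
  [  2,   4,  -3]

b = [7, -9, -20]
Row reduce the augmented matrix [A|b]:
R2 → R2 + (1/5)·R1
R3 → R3 + (2/5)·R1
Swap R2 ↔ R3
REF = 
  [   -5,     5,     1,     7]
  [    0,     6, -13/5, -86/5]
  [    0,     0, -19/5, -38/5]

Back-substitution:
x₃ = (-38/5) / (-19/5) = 2
x₂ = (-86/5 - (-13/5)(2)) / 6 = -2
x₁ = (7 - (5)(-2) - (1)(2)) / (-5) = -3

x = [-3, -2, 2]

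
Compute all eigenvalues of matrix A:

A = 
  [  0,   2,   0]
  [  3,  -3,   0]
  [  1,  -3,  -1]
Characteristic polynomial: det(λI - A) = λ³ + 4λ² - 3λ - 6
Testing integer divisors of the constant term: p(-1) = 0, so (λ + 1) is a factor:
p(λ) = (λ + 1)(λ² + 3λ - 6)
λ² + 3λ - 6 = 0  ⇒  λ = (-3 ± √((3)² - 4·(-6)))/2 = (-3 ± √(33))/2
  = (-3 + √33)/2,  (-3 - √33)/2

λ = -1, (-3 + √33)/2, (-3 - √33)/2  (≈ -1, 1.372, -4.372)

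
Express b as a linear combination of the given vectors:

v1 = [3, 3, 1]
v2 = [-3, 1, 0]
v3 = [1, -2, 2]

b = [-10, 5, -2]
c1 = 0, c2 = 3, c3 = -1

b = 0·v1 + 3·v2 + -1·v3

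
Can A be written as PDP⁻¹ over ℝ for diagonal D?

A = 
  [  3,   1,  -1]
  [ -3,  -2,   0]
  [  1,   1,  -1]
No

Characteristic polynomial: det(λI - A) = λ³ - 3λ - 4
By the rational root theorem any rational root is an integer dividing 4; none of those is a root, so p(λ) has no rational roots and hence (being an irreducible cubic) no repeated roots.
Discriminant of the cubic: Δ = -324
Δ < 0 ⇒ one real eigenvalue and a complex-conjugate pair: λ ≈ 2.196, -1.098 + 0.785i, -1.098 - 0.785i
Has complex eigenvalues (not diagonalizable over ℝ).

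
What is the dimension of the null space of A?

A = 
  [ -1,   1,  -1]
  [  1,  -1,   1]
nullity(A) = 2

Row reduce:
R2 → R2 + (1)·R1
REF = 
  [ -1,   1,  -1]
  [  0,   0,   0]
Pivot columns: 1 → 1 pivot.
rank(A) = 1, so nullity(A) = 3 - 1 = 2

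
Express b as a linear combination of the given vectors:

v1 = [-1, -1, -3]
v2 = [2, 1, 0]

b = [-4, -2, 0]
c1 = 0, c2 = -2

b = 0·v1 + -2·v2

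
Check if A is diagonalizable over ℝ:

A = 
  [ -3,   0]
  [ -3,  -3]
No

tr(A) = -6, det(A) = 9
Characteristic polynomial: λ² - tr(A)λ + det(A) = λ² + 6λ + 9
λ² + 6λ + 9 = (λ + 3)²
Eigenvalues: -3, -3
λ=-3: alg. mult. = 2, geom. mult. = 2 - rank(A - (-3)I) = 2 - 1 = 1
Sum of geometric multiplicities = 1 < n = 2, so there aren't enough independent eigenvectors.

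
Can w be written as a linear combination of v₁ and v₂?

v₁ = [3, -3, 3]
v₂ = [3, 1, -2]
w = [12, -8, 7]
Yes

Form the augmented matrix and row-reduce:
[v₁|v₂|w] = 
  [  3,   3,  12]
  [ -3,   1,  -8]
  [  3,  -2,   7]
R2 → R2 + (1)·R1
R3 → R3 - (1)·R1
R3 → R3 + (5/4)·R2
REF = 
  [  3,   3,  12]
  [  0,   4,   4]
  [  0,   0,   0]

No row of the form [0 0 | nonzero], so the system is consistent. Back-substitution gives c₁ = 3, c₂ = 1: w = (3)·v₁ + (1)·v₂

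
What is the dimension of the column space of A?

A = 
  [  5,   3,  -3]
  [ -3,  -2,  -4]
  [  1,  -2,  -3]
dim(Col(A)) = 3

Row reduce:
R2 → R2 + (3/5)·R1
R3 → R3 - (1/5)·R1
R3 → R3 - (13)·R2
REF = 
  [    5,     3,    -3]
  [    0,  -1/5, -29/5]
  [    0,     0,    73]
Pivot columns: 1, 2, 3 → 3 pivots.
dim(Col(A)) = number of pivot columns = 3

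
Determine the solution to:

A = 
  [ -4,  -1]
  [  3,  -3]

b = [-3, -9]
Row reduce the augmented matrix [A|b]:
R2 → R2 + (3/4)·R1
REF = 
  [   -4,    -1,    -3]
  [    0, -15/4, -45/4]

Back-substitution:
x₂ = (-45/4) / (-15/4) = 3
x₁ = (-3 - (-1)(3)) / (-4) = 0

x = [0, 3]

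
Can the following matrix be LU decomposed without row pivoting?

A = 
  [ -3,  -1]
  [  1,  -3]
Yes.
A[1,1] = -3 ≠ 0, so Gaussian elimination proceeds without a row swap: multiplier ℓ₂₁ = (1)/(-3) = -1/3, and U[2,2] = -3 - (-1/3)(-1) = -10/3.
L = 
  [   1,    0]
  [-1/3,    1]
U = 
  [   -3,    -1]
  [    0, -10/3]
Check row 2 of LU: [(-1/3)(-3), (-1/3)(-1) + (-10/3)] = [1, -3] = row 2 of A ✓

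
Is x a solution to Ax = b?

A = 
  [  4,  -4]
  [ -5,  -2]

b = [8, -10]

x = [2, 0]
Yes

Ax = [8, -10] = b ✓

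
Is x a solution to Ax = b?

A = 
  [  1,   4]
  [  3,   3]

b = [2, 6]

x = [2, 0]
Yes

Ax = [2, 6] = b ✓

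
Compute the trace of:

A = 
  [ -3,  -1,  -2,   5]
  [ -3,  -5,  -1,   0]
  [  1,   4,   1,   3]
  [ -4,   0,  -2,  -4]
-11

tr(A) = -3 + -5 + 1 + -4 = -11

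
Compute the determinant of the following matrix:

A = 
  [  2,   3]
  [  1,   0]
For a 2×2 matrix, det = ad - bc = (2)(0) - (3)(1) = -3

det(A) = -3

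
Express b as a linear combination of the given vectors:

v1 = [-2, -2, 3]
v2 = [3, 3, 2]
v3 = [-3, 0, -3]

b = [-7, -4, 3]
c1 = 2, c2 = 0, c3 = 1

b = 2·v1 + 0·v2 + 1·v3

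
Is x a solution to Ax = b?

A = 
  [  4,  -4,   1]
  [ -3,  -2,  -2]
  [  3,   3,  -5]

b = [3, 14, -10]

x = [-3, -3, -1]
No

Ax = [-1, 17, -13] ≠ b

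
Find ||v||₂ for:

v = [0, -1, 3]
3.162

||v||₂ = √((0)² + (-1)² + (3)²) = √10 = 3.162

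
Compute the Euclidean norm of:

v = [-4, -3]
5

||v||₂ = √((-4)² + (-3)²) = √25 = 5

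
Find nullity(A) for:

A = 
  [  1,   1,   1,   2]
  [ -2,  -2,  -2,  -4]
nullity(A) = 3

Row reduce:
R2 → R2 + (2)·R1
REF = 
  [  1,   1,   1,   2]
  [  0,   0,   0,   0]
Pivot columns: 1 → 1 pivot.
rank(A) = 1, so nullity(A) = 4 - 1 = 3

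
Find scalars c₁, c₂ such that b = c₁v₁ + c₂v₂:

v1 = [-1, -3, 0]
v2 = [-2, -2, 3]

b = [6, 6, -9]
c1 = 0, c2 = -3

b = 0·v1 + -3·v2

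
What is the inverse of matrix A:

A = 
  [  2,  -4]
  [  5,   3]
det(A) = (2)(3) - (-4)(5) = 26
For a 2×2 matrix, A⁻¹ = (1/det(A)) · [[d, -b], [-c, a]]
    = (1/26) · [[3, 4], [-5, 2]]

A⁻¹ = 
  [ 3/26,  2/13]
  [-5/26,  1/13]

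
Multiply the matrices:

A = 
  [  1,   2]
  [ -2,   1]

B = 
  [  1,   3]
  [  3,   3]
A is 2×2 and B is 2×2, so AB is 2×2. Each entry is (row of A)·(column of B):
AB[1,1] = (1)(1) + (2)(3) = 7
AB[1,2] = (1)(3) + (2)(3) = 9
AB[2,1] = (-2)(1) + (1)(3) = 1
AB[2,2] = (-2)(3) + (1)(3) = -3

AB = 
  [  7,   9]
  [  1,  -3]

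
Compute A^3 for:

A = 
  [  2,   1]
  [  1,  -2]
A² = A·A:
A²[1,1] = (2)(2) + (1)(1) = 5
A²[1,2] = (2)(1) + (1)(-2) = 0
A²[2,1] = (1)(2) + (-2)(1) = 0
A²[2,2] = (1)(1) + (-2)(-2) = 5
A² = 
  [  5,   0]
  [  0,   5]

A^3 = A^2·A:
A^3[1,1] = (5)(2) + (0)(1) = 10
A^3[1,2] = (5)(1) + (0)(-2) = 5
A^3[2,1] = (0)(2) + (5)(1) = 5
A^3[2,2] = (0)(1) + (5)(-2) = -10
A^3 = 
  [ 10,   5]
  [  5, -10]

Therefore
A^3 = 
  [ 10,   5]
  [  5, -10]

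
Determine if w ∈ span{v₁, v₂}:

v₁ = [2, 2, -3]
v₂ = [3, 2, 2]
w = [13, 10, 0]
Yes

Form the augmented matrix and row-reduce:
[v₁|v₂|w] = 
  [  2,   3,  13]
  [  2,   2,  10]
  [ -3,   2,   0]
R2 → R2 - (1)·R1
R3 → R3 + (3/2)·R1
R3 → R3 + (13/2)·R2
REF = 
  [  2,   3,  13]
  [  0,  -1,  -3]
  [  0,   0,   0]

No row of the form [0 0 | nonzero], so the system is consistent. Back-substitution gives c₁ = 2, c₂ = 3: w = (2)·v₁ + (3)·v₂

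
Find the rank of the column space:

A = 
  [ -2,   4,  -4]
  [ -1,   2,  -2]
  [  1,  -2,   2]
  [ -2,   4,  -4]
Row reduce:
R2 → R2 - (1/2)·R1
R3 → R3 + (1/2)·R1
R4 → R4 - (1)·R1
REF = 
  [ -2,   4,  -4]
  [  0,   0,   0]
  [  0,   0,   0]
  [  0,   0,   0]
Pivot columns: 1 → 1 pivot.
dim(Col(A)) = number of pivot columns = 1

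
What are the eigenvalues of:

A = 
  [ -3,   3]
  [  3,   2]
tr(A) = -1, det(A) = -15
Characteristic polynomial: λ² - tr(A)λ + det(A) = λ² + λ - 15
λ² + λ - 15 = 0  ⇒  λ = (-1 ± √((1)² - 4·(-15)))/2 = (-1 ± √(61))/2
  = (-1 + √61)/2,  (-1 - √61)/2

λ = (-1 + √61)/2, (-1 - √61)/2  (≈ 3.405, -4.405)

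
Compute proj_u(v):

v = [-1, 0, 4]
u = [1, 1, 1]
v·u = (-1)(1) + (0)(1) + (4)(1) = 3
u·u = (1)² + (1)² + (1)² = 3
proj_u(v) = (v·u / u·u) × u = (3/3) × u = (1) × u

proj_u(v) = [1, 1, 1]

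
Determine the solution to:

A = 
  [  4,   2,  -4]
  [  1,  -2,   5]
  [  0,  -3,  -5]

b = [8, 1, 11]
Row reduce the augmented matrix [A|b]:
R2 → R2 - (1/4)·R1
R3 → R3 - (6/5)·R2
REF = 
  [    4,     2,    -4,     8]
  [    0,  -5/2,     6,    -1]
  [    0,     0, -61/5,  61/5]

Back-substitution:
x₃ = (61/5) / (-61/5) = -1
x₂ = (-1 - (6)(-1)) / (-5/2) = -2
x₁ = (8 - (2)(-2) - (-4)(-1)) / 4 = 2

x = [2, -2, -1]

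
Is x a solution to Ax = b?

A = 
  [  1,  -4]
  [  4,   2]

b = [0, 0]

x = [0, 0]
Yes

Ax = [0, 0] = b ✓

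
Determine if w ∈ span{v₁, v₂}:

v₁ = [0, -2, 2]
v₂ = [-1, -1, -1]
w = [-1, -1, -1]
Yes

Form the augmented matrix and row-reduce:
[v₁|v₂|w] = 
  [  0,  -1,  -1]
  [ -2,  -1,  -1]
  [  2,  -1,  -1]
Swap R1 ↔ R2
R3 → R3 + (1)·R1
R3 → R3 - (2)·R2
REF = 
  [ -2,  -1,  -1]
  [  0,  -1,  -1]
  [  0,   0,   0]

No row of the form [0 0 | nonzero], so the system is consistent. Back-substitution gives c₁ = 0, c₂ = 1: w = (0)·v₁ + (1)·v₂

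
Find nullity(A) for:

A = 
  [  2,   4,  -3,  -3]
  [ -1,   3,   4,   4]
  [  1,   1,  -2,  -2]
nullity(A) = 2

Row reduce:
R2 → R2 + (1/2)·R1
R3 → R3 - (1/2)·R1
R3 → R3 + (1/5)·R2
REF = 
  [  2,   4,  -3,  -3]
  [  0,   5, 5/2, 5/2]
  [  0,   0,   0,   0]
Pivot columns: 1, 2 → 2 pivots.
rank(A) = 2, so nullity(A) = 4 - 2 = 2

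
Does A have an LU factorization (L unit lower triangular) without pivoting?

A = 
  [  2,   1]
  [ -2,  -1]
Yes.
A[1,1] = 2 ≠ 0, so Gaussian elimination proceeds without a row swap: multiplier ℓ₂₁ = (-2)/(2) = -1, and U[2,2] = -1 - (-1)(1) = 0.
L = 
  [  1,   0]
  [ -1,   1]
U = 
  [  2,   1]
  [  0,   0]
Check row 2 of LU: [(-1)(2), (-1)(1) + 0] = [-2, -1] = row 2 of A ✓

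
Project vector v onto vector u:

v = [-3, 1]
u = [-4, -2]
proj_u(v) = [-2, -1]

v·u = (-3)(-4) + (1)(-2) = 10
u·u = (-4)² + (-2)² = 20
proj_u(v) = (v·u / u·u) × u = (10/20) × u = (1/2) × u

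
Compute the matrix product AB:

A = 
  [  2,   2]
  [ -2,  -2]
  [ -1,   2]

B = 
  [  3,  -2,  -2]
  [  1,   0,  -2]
AB = 
  [  8,  -4,  -8]
  [ -8,   4,   8]
  [ -1,   2,  -2]

A is 3×2 and B is 2×3, so AB is 3×3. Each entry is (row of A)·(column of B):
AB[1,1] = (2)(3) + (2)(1) = 8
AB[1,2] = (2)(-2) + (2)(0) = -4
AB[1,3] = (2)(-2) + (2)(-2) = -8
AB[2,1] = (-2)(3) + (-2)(1) = -8
AB[2,2] = (-2)(-2) + (-2)(0) = 4
AB[2,3] = (-2)(-2) + (-2)(-2) = 8
AB[3,1] = (-1)(3) + (2)(1) = -1
AB[3,2] = (-1)(-2) + (2)(0) = 2
AB[3,3] = (-1)(-2) + (2)(-2) = -2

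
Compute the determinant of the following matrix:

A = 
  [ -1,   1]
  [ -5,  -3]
8

For a 2×2 matrix, det = ad - bc = (-1)(-3) - (1)(-5) = 8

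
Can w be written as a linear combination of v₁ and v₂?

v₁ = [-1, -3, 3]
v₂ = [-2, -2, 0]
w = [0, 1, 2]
No

Form the augmented matrix and row-reduce:
[v₁|v₂|w] = 
  [ -1,  -2,   0]
  [ -3,  -2,   1]
  [  3,   0,   2]
R2 → R2 - (3)·R1
R3 → R3 + (3)·R1
R3 → R3 + (3/2)·R2
REF = 
  [ -1,  -2,   0]
  [  0,   4,   1]
  [  0,   0, 7/2]

Row 3 reads [0 0 | 7/2], i.e. 0 = 7/2, so the system is inconsistent and w ∉ span{v₁, v₂}.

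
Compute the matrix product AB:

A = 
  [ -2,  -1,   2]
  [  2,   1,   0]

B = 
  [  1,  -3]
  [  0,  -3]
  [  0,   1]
AB = 
  [ -2,  11]
  [  2,  -9]

A is 2×3 and B is 3×2, so AB is 2×2. Each entry is (row of A)·(column of B):
AB[1,1] = (-2)(1) + (-1)(0) + (2)(0) = -2
AB[1,2] = (-2)(-3) + (-1)(-3) + (2)(1) = 11
AB[2,1] = (2)(1) + (1)(0) + (0)(0) = 2
AB[2,2] = (2)(-3) + (1)(-3) + (0)(1) = -9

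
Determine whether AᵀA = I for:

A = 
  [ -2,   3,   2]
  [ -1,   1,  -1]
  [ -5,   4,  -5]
No

AᵀA = 
  [ 30, -27,  22]
  [-27,  26, -15]
  [ 22, -15,  30]
≠ I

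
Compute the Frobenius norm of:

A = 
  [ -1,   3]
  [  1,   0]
||A||_F = 3.317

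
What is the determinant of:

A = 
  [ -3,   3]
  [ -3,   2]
For a 2×2 matrix, det = ad - bc = (-3)(2) - (3)(-3) = 3

det(A) = 3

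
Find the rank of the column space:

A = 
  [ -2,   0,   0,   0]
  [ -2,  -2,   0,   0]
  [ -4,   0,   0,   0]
Row reduce:
R2 → R2 - (1)·R1
R3 → R3 - (2)·R1
REF = 
  [ -2,   0,   0,   0]
  [  0,  -2,   0,   0]
  [  0,   0,   0,   0]
Pivot columns: 1, 2 → 2 pivots.
dim(Col(A)) = number of pivot columns = 2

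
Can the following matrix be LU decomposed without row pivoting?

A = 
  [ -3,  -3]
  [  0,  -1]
Yes.
A[1,1] = -3 ≠ 0, so Gaussian elimination proceeds without a row swap: multiplier ℓ₂₁ = (0)/(-3) = 0, and U[2,2] = -1 - (0)(-3) = -1.
L = 
  [  1,   0]
  [  0,   1]
U = 
  [ -3,  -3]
  [  0,  -1]
Check row 2 of LU: [(0)(-3), (0)(-3) + (-1)] = [0, -1] = row 2 of A ✓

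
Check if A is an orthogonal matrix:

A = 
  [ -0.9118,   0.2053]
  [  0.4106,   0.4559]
No

AᵀA = 
  [  1,   0]
  [  0,   0.2500]
≠ I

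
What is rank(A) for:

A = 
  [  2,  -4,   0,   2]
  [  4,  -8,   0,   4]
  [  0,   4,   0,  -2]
rank(A) = 2

Row reduce:
R2 → R2 - (2)·R1
Swap R2 ↔ R3
REF = 
  [  2,  -4,   0,   2]
  [  0,   4,   0,  -2]
  [  0,   0,   0,   0]
Pivot columns: 1, 2 → 2 pivots.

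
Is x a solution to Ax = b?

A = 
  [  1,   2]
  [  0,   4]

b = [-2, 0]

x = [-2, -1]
No

Ax = [-4, -4] ≠ b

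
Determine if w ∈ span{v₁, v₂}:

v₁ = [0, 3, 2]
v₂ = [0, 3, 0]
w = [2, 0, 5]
No

Form the augmented matrix and row-reduce:
[v₁|v₂|w] = 
  [  0,   0,   2]
  [  3,   3,   0]
  [  2,   0,   5]
Swap R1 ↔ R2
R3 → R3 - (2/3)·R1
Swap R2 ↔ R3
REF = 
  [  3,   3,   0]
  [  0,  -2,   5]
  [  0,   0,   2]

Row 3 reads [0 0 | 2], i.e. 0 = 2, so the system is inconsistent and w ∉ span{v₁, v₂}.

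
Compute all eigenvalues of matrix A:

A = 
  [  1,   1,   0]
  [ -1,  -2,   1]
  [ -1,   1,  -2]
λ = 0, 0, -3

Characteristic polynomial: det(λI - A) = λ³ + 3λ²
The constant term is 0, so λ = 0 is a root: p(λ) = λ(λ² + 3λ)
λ² + 3λ = λ(λ + 3)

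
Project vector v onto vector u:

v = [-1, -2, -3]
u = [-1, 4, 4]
v·u = (-1)(-1) + (-2)(4) + (-3)(4) = -19
u·u = (-1)² + (4)² + (4)² = 33
proj_u(v) = (v·u / u·u) × u = (-19/33) × u

proj_u(v) = [19/33, -76/33, -76/33]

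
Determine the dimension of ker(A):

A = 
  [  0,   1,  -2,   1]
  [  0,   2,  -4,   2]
nullity(A) = 3

Row reduce:
R2 → R2 - (2)·R1
REF = 
  [  0,   1,  -2,   1]
  [  0,   0,   0,   0]
Pivot columns: 2 → 1 pivot.
rank(A) = 1, so nullity(A) = 4 - 1 = 3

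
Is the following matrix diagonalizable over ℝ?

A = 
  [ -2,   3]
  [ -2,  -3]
No

tr(A) = -5, det(A) = 12
Characteristic polynomial: λ² - tr(A)λ + det(A) = λ² + 5λ + 12
λ² + 5λ + 12 = 0  ⇒  λ = (-5 ± √((5)² - 4·(12)))/2 = (-5 ± √(-23))/2
  = (-5 + i√23)/2,  (-5 - i√23)/2
Eigenvalues: (-5 + i√23)/2, (-5 - i√23)/2  (≈ -2.5 + 2.398i, -2.5 - 2.398i)
Has complex eigenvalues (not diagonalizable over ℝ).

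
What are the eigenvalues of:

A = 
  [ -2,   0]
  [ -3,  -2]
λ = -2, -2

tr(A) = -4, det(A) = 4
Characteristic polynomial: λ² - tr(A)λ + det(A) = λ² + 4λ + 4
λ² + 4λ + 4 = (λ + 2)²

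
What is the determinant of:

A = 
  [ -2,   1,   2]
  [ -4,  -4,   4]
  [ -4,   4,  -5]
-108

Cofactor expansion along row 1:
det(A) = (-2)·((-4)(-5) - (4)(4)) - (1)·((-4)(-5) - (4)(-4)) + (2)·((-4)(4) - (-4)(-4))
  = (-2)(4) - (1)(36) + (2)(-32)
  = -108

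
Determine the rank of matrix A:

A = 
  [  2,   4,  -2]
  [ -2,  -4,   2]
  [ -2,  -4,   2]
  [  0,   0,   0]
Row reduce:
R2 → R2 + (1)·R1
R3 → R3 + (1)·R1
REF = 
  [  2,   4,  -2]
  [  0,   0,   0]
  [  0,   0,   0]
  [  0,   0,   0]
Pivot columns: 1 → 1 pivot.

rank(A) = 1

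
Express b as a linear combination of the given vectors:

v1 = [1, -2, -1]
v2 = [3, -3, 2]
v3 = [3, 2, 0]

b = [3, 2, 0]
c1 = 0, c2 = 0, c3 = 1

b = 0·v1 + 0·v2 + 1·v3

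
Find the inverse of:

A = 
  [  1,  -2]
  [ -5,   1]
det(A) = (1)(1) - (-2)(-5) = -9
For a 2×2 matrix, A⁻¹ = (1/det(A)) · [[d, -b], [-c, a]]
    = (-1/9) · [[1, 2], [5, 1]]

A⁻¹ = 
  [-1/9, -2/9]
  [-5/9, -1/9]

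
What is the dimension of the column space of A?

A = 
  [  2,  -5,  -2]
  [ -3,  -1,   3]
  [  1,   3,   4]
Row reduce:
R2 → R2 + (3/2)·R1
R3 → R3 - (1/2)·R1
R3 → R3 + (11/17)·R2
REF = 
  [    2,    -5,    -2]
  [    0, -17/2,     0]
  [    0,     0,     5]
Pivot columns: 1, 2, 3 → 3 pivots.
dim(Col(A)) = number of pivot columns = 3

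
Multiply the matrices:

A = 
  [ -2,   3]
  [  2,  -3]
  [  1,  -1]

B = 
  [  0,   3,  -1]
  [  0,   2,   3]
AB = 
  [  0,   0,  11]
  [  0,   0, -11]
  [  0,   1,  -4]

A is 3×2 and B is 2×3, so AB is 3×3. Each entry is (row of A)·(column of B):
AB[1,1] = (-2)(0) + (3)(0) = 0
AB[1,2] = (-2)(3) + (3)(2) = 0
AB[1,3] = (-2)(-1) + (3)(3) = 11
AB[2,1] = (2)(0) + (-3)(0) = 0
AB[2,2] = (2)(3) + (-3)(2) = 0
AB[2,3] = (2)(-1) + (-3)(3) = -11
AB[3,1] = (1)(0) + (-1)(0) = 0
AB[3,2] = (1)(3) + (-1)(2) = 1
AB[3,3] = (1)(-1) + (-1)(3) = -4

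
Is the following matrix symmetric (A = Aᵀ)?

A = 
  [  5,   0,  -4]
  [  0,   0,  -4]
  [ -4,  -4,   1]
Yes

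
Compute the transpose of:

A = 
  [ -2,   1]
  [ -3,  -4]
Aᵀ = 
  [ -2,  -3]
  [  1,  -4]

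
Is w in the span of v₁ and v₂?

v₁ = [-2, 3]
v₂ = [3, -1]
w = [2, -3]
Yes

Form the augmented matrix and row-reduce:
[v₁|v₂|w] = 
  [ -2,   3,   2]
  [  3,  -1,  -3]
R2 → R2 + (3/2)·R1
REF = 
  [ -2,   3,   2]
  [  0, 7/2,   0]

No row of the form [0 0 | nonzero], so the system is consistent. Back-substitution gives c₁ = -1, c₂ = 0: w = (-1)·v₁ + (0)·v₂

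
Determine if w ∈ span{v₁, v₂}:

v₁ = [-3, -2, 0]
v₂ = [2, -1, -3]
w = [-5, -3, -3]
No

Form the augmented matrix and row-reduce:
[v₁|v₂|w] = 
  [ -3,   2,  -5]
  [ -2,  -1,  -3]
  [  0,  -3,  -3]
R2 → R2 - (2/3)·R1
R3 → R3 - (9/7)·R2
REF = 
  [   -3,     2,    -5]
  [    0,  -7/3,   1/3]
  [    0,     0, -24/7]

Row 3 reads [0 0 | -24/7], i.e. 0 = -24/7, so the system is inconsistent and w ∉ span{v₁, v₂}.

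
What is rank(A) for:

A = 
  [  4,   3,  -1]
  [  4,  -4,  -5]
Row reduce:
R2 → R2 - (1)·R1
REF = 
  [  4,   3,  -1]
  [  0,  -7,  -4]
Pivot columns: 1, 2 → 2 pivots.

rank(A) = 2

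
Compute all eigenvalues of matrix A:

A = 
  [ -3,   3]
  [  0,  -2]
λ = -2, -3

tr(A) = -5, det(A) = 6
Characteristic polynomial: λ² - tr(A)λ + det(A) = λ² + 5λ + 6
λ² + 5λ + 6 = (λ + 3)(λ + 2)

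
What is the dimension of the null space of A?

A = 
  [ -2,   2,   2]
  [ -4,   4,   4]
nullity(A) = 2

Row reduce:
R2 → R2 - (2)·R1
REF = 
  [ -2,   2,   2]
  [  0,   0,   0]
Pivot columns: 1 → 1 pivot.
rank(A) = 1, so nullity(A) = 3 - 1 = 2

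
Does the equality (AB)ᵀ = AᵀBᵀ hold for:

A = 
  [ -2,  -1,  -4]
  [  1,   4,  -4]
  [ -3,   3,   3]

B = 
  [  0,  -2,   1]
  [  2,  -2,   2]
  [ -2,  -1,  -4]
No

(AB)ᵀ = 
  [  6,  16,   0]
  [ 10,  -6,  -3]
  [ 12,  25,  -9]

AᵀBᵀ = 
  [ -5, -12,  15]
  [ -5,  -4, -14]
  [ 11,   6,   0]

The two matrices differ, so (AB)ᵀ ≠ AᵀBᵀ in general. The correct identity is (AB)ᵀ = BᵀAᵀ.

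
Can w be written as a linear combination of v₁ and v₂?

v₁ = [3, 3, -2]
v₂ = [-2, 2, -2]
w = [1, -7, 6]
Yes

Form the augmented matrix and row-reduce:
[v₁|v₂|w] = 
  [  3,  -2,   1]
  [  3,   2,  -7]
  [ -2,  -2,   6]
R2 → R2 - (1)·R1
R3 → R3 + (2/3)·R1
R3 → R3 + (5/6)·R2
REF = 
  [  3,  -2,   1]
  [  0,   4,  -8]
  [  0,   0,   0]

No row of the form [0 0 | nonzero], so the system is consistent. Back-substitution gives c₁ = -1, c₂ = -2: w = (-1)·v₁ + (-2)·v₂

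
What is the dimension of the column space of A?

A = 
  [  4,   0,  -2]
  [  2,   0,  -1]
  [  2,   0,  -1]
Row reduce:
R2 → R2 - (1/2)·R1
R3 → R3 - (1/2)·R1
REF = 
  [  4,   0,  -2]
  [  0,   0,   0]
  [  0,   0,   0]
Pivot columns: 1 → 1 pivot.
dim(Col(A)) = number of pivot columns = 1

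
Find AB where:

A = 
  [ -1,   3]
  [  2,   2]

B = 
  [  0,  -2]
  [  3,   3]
A is 2×2 and B is 2×2, so AB is 2×2. Each entry is (row of A)·(column of B):
AB[1,1] = (-1)(0) + (3)(3) = 9
AB[1,2] = (-1)(-2) + (3)(3) = 11
AB[2,1] = (2)(0) + (2)(3) = 6
AB[2,2] = (2)(-2) + (2)(3) = 2

AB = 
  [  9,  11]
  [  6,   2]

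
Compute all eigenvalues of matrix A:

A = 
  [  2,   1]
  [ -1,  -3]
tr(A) = -1, det(A) = -5
Characteristic polynomial: λ² - tr(A)λ + det(A) = λ² + λ - 5
λ² + λ - 5 = 0  ⇒  λ = (-1 ± √((1)² - 4·(-5)))/2 = (-1 ± √(21))/2
  = (-1 + √21)/2,  (-1 - √21)/2

λ = (-1 + √21)/2, (-1 - √21)/2  (≈ 1.791, -2.791)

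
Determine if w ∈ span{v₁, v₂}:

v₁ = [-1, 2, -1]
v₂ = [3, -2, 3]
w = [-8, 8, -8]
Yes

Form the augmented matrix and row-reduce:
[v₁|v₂|w] = 
  [ -1,   3,  -8]
  [  2,  -2,   8]
  [ -1,   3,  -8]
R2 → R2 + (2)·R1
R3 → R3 - (1)·R1
REF = 
  [ -1,   3,  -8]
  [  0,   4,  -8]
  [  0,   0,   0]

No row of the form [0 0 | nonzero], so the system is consistent. Back-substitution gives c₁ = 2, c₂ = -2: w = (2)·v₁ + (-2)·v₂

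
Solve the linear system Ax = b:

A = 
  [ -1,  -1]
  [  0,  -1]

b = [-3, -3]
x = [0, 3]

Row reduce the augmented matrix [A|b]:
(already in echelon form)
REF = 
  [ -1,  -1,  -3]
  [  0,  -1,  -3]

Back-substitution:
x₂ = (-3) / (-1) = 3
x₁ = (-3 - (-1)(3)) / (-1) = 0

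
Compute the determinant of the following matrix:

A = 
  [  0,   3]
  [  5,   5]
-15

For a 2×2 matrix, det = ad - bc = (0)(5) - (3)(5) = -15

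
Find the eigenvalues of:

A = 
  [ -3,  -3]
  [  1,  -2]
λ = (-5 + i√11)/2, (-5 - i√11)/2  (≈ -2.5 + 1.658i, -2.5 - 1.658i)

tr(A) = -5, det(A) = 9
Characteristic polynomial: λ² - tr(A)λ + det(A) = λ² + 5λ + 9
λ² + 5λ + 9 = 0  ⇒  λ = (-5 ± √((5)² - 4·(9)))/2 = (-5 ± √(-11))/2
  = (-5 + i√11)/2,  (-5 - i√11)/2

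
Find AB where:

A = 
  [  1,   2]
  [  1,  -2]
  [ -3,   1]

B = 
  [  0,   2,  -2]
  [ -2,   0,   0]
A is 3×2 and B is 2×3, so AB is 3×3. Each entry is (row of A)·(column of B):
AB[1,1] = (1)(0) + (2)(-2) = -4
AB[1,2] = (1)(2) + (2)(0) = 2
AB[1,3] = (1)(-2) + (2)(0) = -2
AB[2,1] = (1)(0) + (-2)(-2) = 4
AB[2,2] = (1)(2) + (-2)(0) = 2
AB[2,3] = (1)(-2) + (-2)(0) = -2
AB[3,1] = (-3)(0) + (1)(-2) = -2
AB[3,2] = (-3)(2) + (1)(0) = -6
AB[3,3] = (-3)(-2) + (1)(0) = 6

AB = 
  [ -4,   2,  -2]
  [  4,   2,  -2]
  [ -2,  -6,   6]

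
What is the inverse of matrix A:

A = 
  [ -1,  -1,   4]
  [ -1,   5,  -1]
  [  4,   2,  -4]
det(A) = (-1)·((5)(-4) - (-1)(2)) - (-1)·((-1)(-4) - (-1)(4)) + (4)·((-1)(2) - (5)(4))
  = (-1)(-18) - (-1)(8) + (4)(-22)
  = -62
det(A) = -62 ≠ 0, so A is invertible.

Cofactors Cᵢⱼ = (-1)ⁱ⁺ʲ·Mᵢⱼ:
C = 
  [-18,  -8, -22]
  [  4, -12,  -2]
  [-19,  -5,  -6]

adj(A) = Cᵀ:
adj(A) = 
  [-18,   4, -19]
  [ -8, -12,  -5]
  [-22,  -2,  -6]

A⁻¹ = (-1/62) · adj(A):
A⁻¹ = 
  [ 9/31, -2/31, 19/62]
  [ 4/31,  6/31,  5/62]
  [11/31,  1/31,  3/31]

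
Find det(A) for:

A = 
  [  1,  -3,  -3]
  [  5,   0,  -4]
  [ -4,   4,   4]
-32

Cofactor expansion along row 1:
det(A) = (1)·((0)(4) - (-4)(4)) - (-3)·((5)(4) - (-4)(-4)) + (-3)·((5)(4) - (0)(-4))
  = (1)(16) - (-3)(4) + (-3)(20)
  = -32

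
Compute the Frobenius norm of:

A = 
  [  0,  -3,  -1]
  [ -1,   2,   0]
||A||_F = 3.873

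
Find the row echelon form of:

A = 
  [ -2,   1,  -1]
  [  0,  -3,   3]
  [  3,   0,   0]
Row operations:
R3 → R3 + (3/2)·R1
R3 → R3 + (1/2)·R2

Resulting echelon form:
REF = 
  [ -2,   1,  -1]
  [  0,  -3,   3]
  [  0,   0,   0]

Rank = 2 (number of non-zero pivot rows).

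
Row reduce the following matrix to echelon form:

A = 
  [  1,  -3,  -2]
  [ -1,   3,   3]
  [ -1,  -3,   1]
Row operations:
R2 → R2 + (1)·R1
R3 → R3 + (1)·R1
Swap R2 ↔ R3

Resulting echelon form:
REF = 
  [  1,  -3,  -2]
  [  0,  -6,  -1]
  [  0,   0,   1]

Rank = 3 (number of non-zero pivot rows).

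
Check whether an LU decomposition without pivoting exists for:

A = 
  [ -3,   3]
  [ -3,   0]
Yes.
A[1,1] = -3 ≠ 0, so Gaussian elimination proceeds without a row swap: multiplier ℓ₂₁ = (-3)/(-3) = 1, and U[2,2] = 0 - (1)(3) = -3.
L = 
  [  1,   0]
  [  1,   1]
U = 
  [ -3,   3]
  [  0,  -3]
Check row 2 of LU: [(1)(-3), (1)(3) + (-3)] = [-3, 0] = row 2 of A ✓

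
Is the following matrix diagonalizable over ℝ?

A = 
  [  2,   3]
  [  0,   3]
Yes

tr(A) = 5, det(A) = 6
Characteristic polynomial: λ² - tr(A)λ + det(A) = λ² - 5λ + 6
λ² - 5λ + 6 = (λ - 2)(λ - 3)
Eigenvalues: 3, 2
λ=2: alg. mult. = 1, geom. mult. = 2 - rank(A - (2)I) = 2 - 1 = 1
λ=3: alg. mult. = 1, geom. mult. = 2 - rank(A - (3)I) = 2 - 1 = 1
Sum of geometric multiplicities equals n, so A has n independent eigenvectors.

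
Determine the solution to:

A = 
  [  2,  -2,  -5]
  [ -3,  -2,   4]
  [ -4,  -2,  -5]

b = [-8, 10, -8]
x = [0, -1, 2]

Row reduce the augmented matrix [A|b]:
R2 → R2 + (3/2)·R1
R3 → R3 + (2)·R1
R3 → R3 - (6/5)·R2
REF = 
  [     2,     -2,     -5,     -8]
  [     0,     -5,   -7/2,     -2]
  [     0,      0,  -54/5, -108/5]

Back-substitution:
x₃ = (-108/5) / (-54/5) = 2
x₂ = (-2 - (-7/2)(2)) / (-5) = -1
x₁ = (-8 - (-2)(-1) - (-5)(2)) / 2 = 0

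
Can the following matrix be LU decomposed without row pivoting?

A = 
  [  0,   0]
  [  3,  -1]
No.
A[1,1] = 0 but A[2,1] = 3 ≠ 0. Any LU with L unit lower triangular has (LU)[1,1] = U[1,1] and (LU)[2,1] = L[2,1]·U[1,1]; matching A forces U[1,1] = 0, which then forces (LU)[2,1] = 0 ≠ 3. A row swap (pivoting) is required.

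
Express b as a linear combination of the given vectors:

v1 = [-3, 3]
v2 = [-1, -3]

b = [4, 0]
c1 = -1, c2 = -1

b = -1·v1 + -1·v2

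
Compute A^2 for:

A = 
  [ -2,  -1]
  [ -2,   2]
A² = A·A:
A²[1,1] = (-2)(-2) + (-1)(-2) = 6
A²[1,2] = (-2)(-1) + (-1)(2) = 0
A²[2,1] = (-2)(-2) + (2)(-2) = 0
A²[2,2] = (-2)(-1) + (2)(2) = 6
A² = 
  [  6,   0]
  [  0,   6]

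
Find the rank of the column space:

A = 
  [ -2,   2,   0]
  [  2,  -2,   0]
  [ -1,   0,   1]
dim(Col(A)) = 2

Row reduce:
R2 → R2 + (1)·R1
R3 → R3 - (1/2)·R1
Swap R2 ↔ R3
REF = 
  [ -2,   2,   0]
  [  0,  -1,   1]
  [  0,   0,   0]
Pivot columns: 1, 2 → 2 pivots.
dim(Col(A)) = number of pivot columns = 2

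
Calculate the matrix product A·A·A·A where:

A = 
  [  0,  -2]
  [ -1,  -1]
A² = A·A:
A²[1,1] = (0)(0) + (-2)(-1) = 2
A²[1,2] = (0)(-2) + (-2)(-1) = 2
A²[2,1] = (-1)(0) + (-1)(-1) = 1
A²[2,2] = (-1)(-2) + (-1)(-1) = 3
A² = 
  [  2,   2]
  [  1,   3]

A^3 = A^2·A:
A^3[1,1] = (2)(0) + (2)(-1) = -2
A^3[1,2] = (2)(-2) + (2)(-1) = -6
A^3[2,1] = (1)(0) + (3)(-1) = -3
A^3[2,2] = (1)(-2) + (3)(-1) = -5
A^3 = 
  [ -2,  -6]
  [ -3,  -5]

A^4 = A^3·A:
A^4[1,1] = (-2)(0) + (-6)(-1) = 6
A^4[1,2] = (-2)(-2) + (-6)(-1) = 10
A^4[2,1] = (-3)(0) + (-5)(-1) = 5
A^4[2,2] = (-3)(-2) + (-5)(-1) = 11
A^4 = 
  [  6,  10]
  [  5,  11]

Therefore
A^4 = 
  [  6,  10]
  [  5,  11]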